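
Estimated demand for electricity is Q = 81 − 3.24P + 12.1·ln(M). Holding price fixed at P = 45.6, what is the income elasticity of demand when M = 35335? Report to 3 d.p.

At P = 45.6, M = 35335: Q = 59.975.
Holding P constant, ∂Q/∂M = 12.1/M = 0.000342437.
η_M = (∂Q/∂M)·(M/Q) = 0.000342437 × (35335/59.975) = 0.202.

0.202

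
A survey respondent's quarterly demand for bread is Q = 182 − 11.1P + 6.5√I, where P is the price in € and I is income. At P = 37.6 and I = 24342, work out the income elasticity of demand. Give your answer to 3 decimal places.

0.651

At P = 37.6, I = 24342: Q = 778.765.
Holding P constant, ∂Q/∂I = 6.5/(2√I) = 0.0208308.
η_I = (∂Q/∂I)·(I/Q) = 0.0208308 × (24342/778.765) = 0.651.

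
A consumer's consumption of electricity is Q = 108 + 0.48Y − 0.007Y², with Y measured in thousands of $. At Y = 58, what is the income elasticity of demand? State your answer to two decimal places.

-0.17

At Y = 58: Q = 112.2920.
dQ/dY = 0.48 − 0.014Y = -0.33200.
η = (dQ/dY)·(Y/Q) = -0.33200 × (58/112.2920) = -0.17.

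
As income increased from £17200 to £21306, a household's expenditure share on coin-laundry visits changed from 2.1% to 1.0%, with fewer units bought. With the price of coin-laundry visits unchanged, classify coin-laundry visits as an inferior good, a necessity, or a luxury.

Quantity demanded falls as income rises, so η < 0.

inferior good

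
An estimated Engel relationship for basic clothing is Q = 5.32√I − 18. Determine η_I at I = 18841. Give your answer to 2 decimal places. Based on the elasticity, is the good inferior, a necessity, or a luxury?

0.51 (necessity)

At I = 18841: Q = 712.237.
dQ/dI = 5.32/(2√I) = 0.0193789 at this income.
η = (dQ/dI)·(I/Q) = 0.0193789 × (18841/712.237) = 0.51.
Since 0 < η < 1, the good is a necessity.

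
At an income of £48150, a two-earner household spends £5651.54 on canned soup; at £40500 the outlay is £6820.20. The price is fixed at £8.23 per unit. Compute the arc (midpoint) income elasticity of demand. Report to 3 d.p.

-1.086

With a constant price, Q₁ = 5651.54/8.23 = 686.700 and Q₂ = 6820.20/8.23 = 828.700 (equivalently, work directly with expenditure since P cancels).
Midpoint %ΔQ = (6820.20 − 5651.54)/6235.87 = 0.18741; midpoint %ΔI = (40500 − 48150)/44325 = -0.17259.
η = 0.18741 / -0.17259 = -1.086.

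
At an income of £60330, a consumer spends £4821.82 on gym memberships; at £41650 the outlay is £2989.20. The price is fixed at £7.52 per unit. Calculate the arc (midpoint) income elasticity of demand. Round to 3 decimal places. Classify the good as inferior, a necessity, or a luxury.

1.281 (luxury)

With a constant price, Q₁ = 4821.82/7.52 = 641.199 and Q₂ = 2989.20/7.52 = 397.500 (equivalently, work directly with expenditure since P cancels).
Midpoint %ΔQ = (2989.20 − 4821.82)/3905.51 = -0.46924; midpoint %ΔI = (41650 − 60330)/50990 = -0.36635.
η = -0.46924 / -0.36635 = 1.281.
η > 1 ⇒ luxury.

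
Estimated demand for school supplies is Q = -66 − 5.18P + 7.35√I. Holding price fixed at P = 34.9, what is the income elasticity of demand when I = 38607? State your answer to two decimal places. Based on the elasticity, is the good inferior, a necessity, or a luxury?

At P = 34.9, I = 38607: Q = 1197.395.
Holding P constant, ∂Q/∂I = 7.35/(2√I) = 0.0187036.
η_I = (∂Q/∂I)·(I/Q) = 0.0187036 × (38607/1197.395) = 0.60.
Since 0 < η < 1, this is a necessity.

0.60 (necessity)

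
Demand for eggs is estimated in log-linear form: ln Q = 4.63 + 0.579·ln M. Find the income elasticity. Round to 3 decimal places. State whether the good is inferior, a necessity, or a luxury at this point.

0.579 (necessity)

In a log-linear demand, the coefficient on ln M is the income elasticity.
So η = 0.579.
0 < η < 1 ⇒ necessity.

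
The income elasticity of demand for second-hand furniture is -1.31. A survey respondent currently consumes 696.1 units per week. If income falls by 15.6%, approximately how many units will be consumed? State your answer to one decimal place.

838.4

%ΔQ ≈ η × %ΔI = -1.31 × (-15.6%) = 20.436%.
New Q ≈ 696.1 × (1 + 0.20436) = 838.4.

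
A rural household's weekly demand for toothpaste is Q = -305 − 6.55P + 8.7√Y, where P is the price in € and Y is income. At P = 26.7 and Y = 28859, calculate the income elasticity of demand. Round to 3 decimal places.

At P = 26.7, Y = 28859: Q = 998.066.
Holding P constant, ∂Q/∂Y = 8.7/(2√Y) = 0.0256064.
η_Y = (∂Q/∂Y)·(Y/Q) = 0.0256064 × (28859/998.066) = 0.740.

0.740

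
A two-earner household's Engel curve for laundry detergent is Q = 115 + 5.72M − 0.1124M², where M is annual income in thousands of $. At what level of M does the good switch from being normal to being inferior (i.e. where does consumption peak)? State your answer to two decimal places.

dQ/dM = 5.72 − 0.2248M.
The good is inferior where dQ/dM < 0. Setting dQ/dM = 0 gives M = 5.72 / 0.2248 = 25.44.

25.44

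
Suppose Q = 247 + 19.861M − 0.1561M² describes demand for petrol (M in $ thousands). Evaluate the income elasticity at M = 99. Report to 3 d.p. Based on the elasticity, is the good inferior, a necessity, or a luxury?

-1.601 (inferior good)

At M = 99: Q = 683.3029.
dQ/dM = 19.861 − 0.3122M = -11.04680.
η = (dQ/dM)·(M/Q) = -11.04680 × (99/683.3029) = -1.601.
η < 0 ⇒ inferior good.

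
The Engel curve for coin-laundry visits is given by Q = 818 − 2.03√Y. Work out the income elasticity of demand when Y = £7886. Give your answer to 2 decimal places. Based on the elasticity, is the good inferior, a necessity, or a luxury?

-0.14 (inferior good)

At Y = 7886: Q = 637.730.
dQ/dY = -2.03/(2√Y) = -0.0114298 at this income.
η = (dQ/dY)·(Y/Q) = -0.0114298 × (7886/637.730) = -0.14.
Since η < 0, the good is an inferior good.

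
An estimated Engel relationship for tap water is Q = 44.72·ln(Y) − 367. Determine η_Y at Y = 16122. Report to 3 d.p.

At Y = 16122: Q = 66.245.
dQ/dY = 44.72/Y = 0.00277385 at this income.
η = (dQ/dY)·(Y/Q) = 0.00277385 × (16122/66.245) = 0.675.

0.675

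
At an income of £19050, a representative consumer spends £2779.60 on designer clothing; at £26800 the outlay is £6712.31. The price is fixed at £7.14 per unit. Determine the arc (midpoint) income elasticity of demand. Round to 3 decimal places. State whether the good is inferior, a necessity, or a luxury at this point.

2.451 (luxury)

With a constant price, Q₁ = 2779.60/7.14 = 389.300 and Q₂ = 6712.31/7.14 = 940.099 (equivalently, work directly with expenditure since P cancels).
Midpoint %ΔQ = (6712.31 − 2779.60)/4745.96 = 0.82864; midpoint %ΔI = (26800 − 19050)/22925 = 0.33806.
η = 0.82864 / 0.33806 = 2.451.
η > 1 ⇒ luxury.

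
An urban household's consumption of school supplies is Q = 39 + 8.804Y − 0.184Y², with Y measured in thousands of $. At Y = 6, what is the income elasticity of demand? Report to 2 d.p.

0.46

At Y = 6: Q = 85.2000.
dQ/dY = 8.804 − 0.368Y = 6.59600.
η = (dQ/dY)·(Y/Q) = 6.59600 × (6/85.2000) = 0.46.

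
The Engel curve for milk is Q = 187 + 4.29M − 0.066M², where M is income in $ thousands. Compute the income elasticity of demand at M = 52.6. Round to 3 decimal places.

-0.607

At M = 52.6: Q = 230.0478.
dQ/dM = 4.29 − 0.132M = -2.65320.
η = (dQ/dM)·(M/Q) = -2.65320 × (52.6/230.0478) = -0.607.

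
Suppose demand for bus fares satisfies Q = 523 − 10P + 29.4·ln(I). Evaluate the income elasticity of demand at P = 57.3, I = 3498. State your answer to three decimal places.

At P = 57.3, I = 3498: Q = 189.902.
Holding P constant, ∂Q/∂I = 29.4/I = 0.0084048.
η_I = (∂Q/∂I)·(I/Q) = 0.0084048 × (3498/189.902) = 0.155.

0.155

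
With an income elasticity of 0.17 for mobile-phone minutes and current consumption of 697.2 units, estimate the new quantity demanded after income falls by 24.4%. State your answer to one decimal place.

%ΔQ ≈ η × %ΔI = 0.17 × (-24.4%) = -4.148%.
New Q ≈ 697.2 × (1 − 0.04148) = 668.3.

668.3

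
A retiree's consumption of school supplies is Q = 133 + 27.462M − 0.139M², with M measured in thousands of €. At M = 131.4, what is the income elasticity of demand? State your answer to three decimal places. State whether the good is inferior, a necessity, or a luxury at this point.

-0.888 (inferior good)

At M = 131.4: Q = 1341.5384.
dQ/dM = 27.462 − 0.278M = -9.06720.
η = (dQ/dM)·(M/Q) = -9.06720 × (131.4/1341.5384) = -0.888.
η < 0 ⇒ inferior good.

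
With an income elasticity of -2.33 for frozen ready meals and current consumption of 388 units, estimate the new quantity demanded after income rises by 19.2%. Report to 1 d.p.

214.4

%ΔQ ≈ η × %ΔI = -2.33 × 19.2% = -44.736%.
New Q ≈ 388 × (1 − 0.44736) = 214.4.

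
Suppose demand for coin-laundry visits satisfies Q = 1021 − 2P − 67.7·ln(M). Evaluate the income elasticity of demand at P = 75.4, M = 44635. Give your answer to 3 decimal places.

At P = 75.4, M = 44635: Q = 145.385.
Holding P constant, ∂Q/∂M = -67.7/M = -0.00151675.
η_M = (∂Q/∂M)·(M/Q) = -0.00151675 × (44635/145.385) = -0.466.

-0.466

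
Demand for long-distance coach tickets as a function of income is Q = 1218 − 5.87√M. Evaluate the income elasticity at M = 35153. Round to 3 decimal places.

At M = 35153: Q = 117.426.
dQ/dM = -5.87/(2√M) = -0.0156541 at this income.
η = (dQ/dM)·(M/Q) = -0.0156541 × (35153/117.426) = -4.686.

-4.686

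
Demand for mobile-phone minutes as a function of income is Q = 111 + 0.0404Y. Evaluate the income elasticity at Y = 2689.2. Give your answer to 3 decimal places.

At Y = 2689.2: Q = 219.644.
dQ/dY = 0.0404.
η = (dQ/dY)·(Y/Q) = 0.0404 × (2689.2/219.644) = 0.495.

0.495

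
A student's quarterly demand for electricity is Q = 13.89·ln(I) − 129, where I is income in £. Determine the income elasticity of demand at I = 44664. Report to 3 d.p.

At I = 44664: Q = 19.719.
dQ/dI = 13.89/I = 0.000310989 at this income.
η = (dQ/dI)·(I/Q) = 0.000310989 × (44664/19.719) = 0.704.

0.704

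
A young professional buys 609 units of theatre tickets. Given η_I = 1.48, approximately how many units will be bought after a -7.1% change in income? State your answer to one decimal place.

%ΔQ ≈ η × %ΔI = 1.48 × (-7.1%) = -10.508%.
New Q ≈ 609 × (1 − 0.10508) = 545.0.

545.0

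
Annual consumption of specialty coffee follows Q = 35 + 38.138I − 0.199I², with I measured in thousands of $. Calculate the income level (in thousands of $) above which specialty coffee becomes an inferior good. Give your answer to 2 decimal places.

dQ/dI = 38.138 − 0.398I.
The good is inferior where dQ/dI < 0. Setting dQ/dI = 0 gives I = 38.138 / 0.398 = 95.82.

95.82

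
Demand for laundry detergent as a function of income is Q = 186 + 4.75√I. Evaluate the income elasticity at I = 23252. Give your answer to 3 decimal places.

At I = 23252: Q = 910.309.
dQ/dI = 4.75/(2√I) = 0.0155752 at this income.
η = (dQ/dI)·(I/Q) = 0.0155752 × (23252/910.309) = 0.398.

0.398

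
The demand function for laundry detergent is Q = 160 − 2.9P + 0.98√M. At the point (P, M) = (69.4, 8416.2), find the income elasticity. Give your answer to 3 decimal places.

0.924

At P = 69.4, M = 8416.2: Q = 48.645.
Holding P constant, ∂Q/∂M = 0.98/(2√M) = 0.00534119.
η_M = (∂Q/∂M)·(M/Q) = 0.00534119 × (8416.2/48.645) = 0.924.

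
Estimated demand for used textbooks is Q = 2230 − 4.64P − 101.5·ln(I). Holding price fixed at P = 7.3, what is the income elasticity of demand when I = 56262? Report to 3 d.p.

At P = 7.3, I = 56262: Q = 1085.944.
Holding P constant, ∂Q/∂I = -101.5/I = -0.00180406.
η_I = (∂Q/∂I)·(I/Q) = -0.00180406 × (56262/1085.944) = -0.093.

-0.093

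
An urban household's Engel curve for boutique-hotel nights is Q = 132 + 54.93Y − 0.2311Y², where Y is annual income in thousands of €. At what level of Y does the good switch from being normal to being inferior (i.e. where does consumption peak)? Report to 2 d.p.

118.84

dQ/dY = 54.93 − 0.4622Y.
The good is inferior where dQ/dY < 0. Setting dQ/dY = 0 gives Y = 54.93 / 0.4622 = 118.84.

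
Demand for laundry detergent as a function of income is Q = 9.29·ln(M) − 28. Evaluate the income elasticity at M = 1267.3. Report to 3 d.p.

At M = 1267.3: Q = 38.374.
dQ/dM = 9.29/M = 0.00733055 at this income.
η = (dQ/dM)·(M/Q) = 0.00733055 × (1267.3/38.374) = 0.242.

0.242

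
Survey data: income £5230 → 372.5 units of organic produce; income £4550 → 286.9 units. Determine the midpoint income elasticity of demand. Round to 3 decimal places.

1.867

ΔQ = 286.9 − 372.5 = -85.6; midpoint Q̄ = (372.5 + 286.9)/2 = 329.7.
ΔI = 4550 − 5230 = -680; midpoint Ī = (5230 + 4550)/2 = 4890.
η = (ΔQ/Q̄) ÷ (ΔI/Ī) = (-85.6/329.7) ÷ (-680/4890) = 1.867.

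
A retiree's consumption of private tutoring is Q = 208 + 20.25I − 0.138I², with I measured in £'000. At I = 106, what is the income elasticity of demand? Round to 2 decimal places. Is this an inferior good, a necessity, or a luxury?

-1.19 (inferior good)

At I = 106: Q = 803.9320.
dQ/dI = 20.25 − 0.276I = -9.00600.
η = (dQ/dI)·(I/Q) = -9.00600 × (106/803.9320) = -1.19.
η < 0 ⇒ inferior good.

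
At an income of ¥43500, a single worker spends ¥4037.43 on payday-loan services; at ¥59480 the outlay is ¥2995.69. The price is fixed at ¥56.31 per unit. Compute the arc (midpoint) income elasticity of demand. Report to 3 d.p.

-0.955

With a constant price, Q₁ = 4037.43/56.31 = 71.700 and Q₂ = 2995.69/56.31 = 53.200 (equivalently, work directly with expenditure since P cancels).
Midpoint %ΔQ = (2995.69 − 4037.43)/3516.56 = -0.29624; midpoint %ΔI = (59480 − 43500)/51490 = 0.31035.
η = -0.29624 / 0.31035 = -0.955.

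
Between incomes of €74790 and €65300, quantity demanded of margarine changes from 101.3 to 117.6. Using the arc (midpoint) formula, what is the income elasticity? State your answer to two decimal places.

-1.10

ΔQ = 117.6 − 101.3 = 16.3; midpoint Q̄ = (101.3 + 117.6)/2 = 109.45.
ΔI = 65300 − 74790 = -9490; midpoint Ī = (74790 + 65300)/2 = 70045.
η = (ΔQ/Q̄) ÷ (ΔI/Ī) = (16.3/109.45) ÷ (-9490/70045) = -1.10.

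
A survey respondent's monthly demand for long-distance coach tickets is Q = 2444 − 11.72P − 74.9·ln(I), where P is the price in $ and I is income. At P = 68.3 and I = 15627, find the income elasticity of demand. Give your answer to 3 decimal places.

At P = 68.3, I = 15627: Q = 920.233.
Holding P constant, ∂Q/∂I = -74.9/I = -0.00479299.
η_I = (∂Q/∂I)·(I/Q) = -0.00479299 × (15627/920.233) = -0.081.

-0.081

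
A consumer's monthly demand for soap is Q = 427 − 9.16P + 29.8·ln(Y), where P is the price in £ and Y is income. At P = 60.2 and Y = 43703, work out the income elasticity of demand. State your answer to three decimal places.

At P = 60.2, Y = 43703: Q = 193.986.
Holding P constant, ∂Q/∂Y = 29.8/Y = 0.000681875.
η_Y = (∂Q/∂Y)·(Y/Q) = 0.000681875 × (43703/193.986) = 0.154.

0.154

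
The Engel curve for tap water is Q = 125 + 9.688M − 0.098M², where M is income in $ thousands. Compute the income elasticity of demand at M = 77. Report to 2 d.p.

-1.44

At M = 77: Q = 289.9340.
dQ/dM = 9.688 − 0.196M = -5.40400.
η = (dQ/dM)·(M/Q) = -5.40400 × (77/289.9340) = -1.44.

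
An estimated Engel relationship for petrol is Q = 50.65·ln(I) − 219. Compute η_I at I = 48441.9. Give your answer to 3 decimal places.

At I = 48441.9: Q = 327.418.
dQ/dI = 50.65/I = 0.00104558 at this income.
η = (dQ/dI)·(I/Q) = 0.00104558 × (48441.9/327.418) = 0.155.

0.155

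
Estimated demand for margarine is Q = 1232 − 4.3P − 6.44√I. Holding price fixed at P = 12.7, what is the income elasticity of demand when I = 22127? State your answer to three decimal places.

-2.183

At P = 12.7, I = 22127: Q = 219.431.
Holding P constant, ∂Q/∂I = -6.44/(2√I) = -0.0216468.
η_I = (∂Q/∂I)·(I/Q) = -0.0216468 × (22127/219.431) = -2.183.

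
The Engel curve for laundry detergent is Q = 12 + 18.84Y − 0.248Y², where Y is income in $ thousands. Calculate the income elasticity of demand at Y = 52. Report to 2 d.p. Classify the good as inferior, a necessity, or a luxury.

At Y = 52: Q = 321.0880.
dQ/dY = 18.84 − 0.496Y = -6.95200.
η = (dQ/dY)·(Y/Q) = -6.95200 × (52/321.0880) = -1.13.
η < 0 ⇒ inferior good.

-1.13 (inferior good)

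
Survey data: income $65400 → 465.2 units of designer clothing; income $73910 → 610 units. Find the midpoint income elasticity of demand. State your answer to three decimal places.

2.205

ΔQ = 610 − 465.2 = 144.8; midpoint Q̄ = (465.2 + 610)/2 = 537.6.
ΔI = 73910 − 65400 = 8510; midpoint Ī = (65400 + 73910)/2 = 69655.
η = (ΔQ/Q̄) ÷ (ΔI/Ī) = (144.8/537.6) ÷ (8510/69655) = 2.205.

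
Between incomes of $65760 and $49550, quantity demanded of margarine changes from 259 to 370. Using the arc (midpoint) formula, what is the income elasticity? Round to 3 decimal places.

ΔQ = 370 − 259 = 111; midpoint Q̄ = (259 + 370)/2 = 314.5.
ΔI = 49550 − 65760 = -16210; midpoint Ī = (65760 + 49550)/2 = 57655.
η = (ΔQ/Q̄) ÷ (ΔI/Ī) = (111/314.5) ÷ (-16210/57655) = -1.255.

-1.255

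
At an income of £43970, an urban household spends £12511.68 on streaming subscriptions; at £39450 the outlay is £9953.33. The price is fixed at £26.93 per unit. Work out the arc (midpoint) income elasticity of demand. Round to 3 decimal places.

With a constant price, Q₁ = 12511.68/26.93 = 464.600 and Q₂ = 9953.33/26.93 = 369.600 (equivalently, work directly with expenditure since P cancels).
Midpoint %ΔQ = (9953.33 − 12511.68)/11232.51 = -0.22776; midpoint %ΔI = (39450 − 43970)/41710 = -0.10837.
η = -0.22776 / -0.10837 = 2.102.

2.102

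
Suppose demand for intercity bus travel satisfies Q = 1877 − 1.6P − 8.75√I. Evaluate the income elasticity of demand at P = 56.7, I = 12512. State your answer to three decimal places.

-0.606

At P = 56.7, I = 12512: Q = 807.531.
Holding P constant, ∂Q/∂I = -8.75/(2√I) = -0.0391124.
η_I = (∂Q/∂I)·(I/Q) = -0.0391124 × (12512/807.531) = -0.606.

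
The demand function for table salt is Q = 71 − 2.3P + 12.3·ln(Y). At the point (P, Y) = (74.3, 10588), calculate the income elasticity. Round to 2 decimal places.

At P = 74.3, Y = 10588: Q = 14.100.
Holding P constant, ∂Q/∂Y = 12.3/Y = 0.00116169.
η_Y = (∂Q/∂Y)·(Y/Q) = 0.00116169 × (10588/14.100) = 0.87.

0.87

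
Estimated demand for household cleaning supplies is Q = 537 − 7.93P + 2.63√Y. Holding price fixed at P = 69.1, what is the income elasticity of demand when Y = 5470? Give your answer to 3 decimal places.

At P = 69.1, Y = 5470: Q = 183.550.
Holding P constant, ∂Q/∂Y = 2.63/(2√Y) = 0.01778.
η_Y = (∂Q/∂Y)·(Y/Q) = 0.01778 × (5470/183.550) = 0.530.

0.530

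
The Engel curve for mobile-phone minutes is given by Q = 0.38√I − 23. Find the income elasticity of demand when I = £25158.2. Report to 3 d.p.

At I = 25158.2: Q = 37.273.
dQ/dI = 0.38/(2√I) = 0.00119788 at this income.
η = (dQ/dI)·(I/Q) = 0.00119788 × (25158.2/37.273) = 0.809.

0.809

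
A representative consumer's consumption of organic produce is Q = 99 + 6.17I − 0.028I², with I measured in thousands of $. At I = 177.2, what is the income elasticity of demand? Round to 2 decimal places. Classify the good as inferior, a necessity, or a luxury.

-2.12 (inferior good)

At I = 177.2: Q = 313.1285.
dQ/dI = 6.17 − 0.056I = -3.75320.
η = (dQ/dI)·(I/Q) = -3.75320 × (177.2/313.1285) = -2.12.
η < 0 ⇒ inferior good.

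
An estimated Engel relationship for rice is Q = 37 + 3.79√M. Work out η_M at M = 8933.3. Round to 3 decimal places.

At M = 8933.3: Q = 395.216.
dQ/dM = 3.79/(2√M) = 0.0200495 at this income.
η = (dQ/dM)·(M/Q) = 0.0200495 × (8933.3/395.216) = 0.453.

0.453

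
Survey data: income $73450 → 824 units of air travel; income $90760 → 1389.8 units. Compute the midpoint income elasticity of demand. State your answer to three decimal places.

ΔQ = 1389.8 − 824 = 565.8; midpoint Q̄ = (824 + 1389.8)/2 = 1106.9.
ΔI = 90760 − 73450 = 17310; midpoint Ī = (73450 + 90760)/2 = 82105.
η = (ΔQ/Q̄) ÷ (ΔI/Ī) = (565.8/1106.9) ÷ (17310/82105) = 2.425.

2.425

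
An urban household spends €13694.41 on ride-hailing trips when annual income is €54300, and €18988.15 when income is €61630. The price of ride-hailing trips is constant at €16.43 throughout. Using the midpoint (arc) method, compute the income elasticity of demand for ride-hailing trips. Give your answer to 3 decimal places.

With a constant price, Q₁ = 13694.41/16.43 = 833.500 and Q₂ = 18988.15/16.43 = 1155.700 (equivalently, work directly with expenditure since P cancels).
Midpoint %ΔQ = (18988.15 − 13694.41)/16341.28 = 0.32395; midpoint %ΔI = (61630 − 54300)/57965 = 0.12646.
η = 0.32395 / 0.12646 = 2.562.

2.562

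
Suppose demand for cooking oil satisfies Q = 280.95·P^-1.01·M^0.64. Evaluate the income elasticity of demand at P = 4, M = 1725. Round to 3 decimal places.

For a multiplicative demand Q = A·P^α·M^β, the income elasticity is β everywhere.
Here β = 0.64, so η = 0.640.

0.640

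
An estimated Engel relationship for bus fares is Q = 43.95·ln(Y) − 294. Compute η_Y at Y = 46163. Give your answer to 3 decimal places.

0.247

At Y = 46163: Q = 178.020.
dQ/dY = 43.95/Y = 0.000952061 at this income.
η = (dQ/dY)·(Y/Q) = 0.000952061 × (46163/178.020) = 0.247.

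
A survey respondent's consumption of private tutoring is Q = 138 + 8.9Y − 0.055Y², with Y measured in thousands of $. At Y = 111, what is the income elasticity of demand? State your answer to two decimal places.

At Y = 111: Q = 448.2450.
dQ/dY = 8.9 − 0.11Y = -3.31000.
η = (dQ/dY)·(Y/Q) = -3.31000 × (111/448.2450) = -0.82.

-0.82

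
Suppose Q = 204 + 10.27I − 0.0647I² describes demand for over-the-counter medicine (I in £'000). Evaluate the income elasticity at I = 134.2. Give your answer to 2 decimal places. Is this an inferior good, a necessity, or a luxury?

-2.28 (inferior good)

At I = 134.2: Q = 417.0103.
dQ/dI = 10.27 − 0.1294I = -7.09548.
η = (dQ/dI)·(I/Q) = -7.09548 × (134.2/417.0103) = -2.28.
η < 0 ⇒ inferior good.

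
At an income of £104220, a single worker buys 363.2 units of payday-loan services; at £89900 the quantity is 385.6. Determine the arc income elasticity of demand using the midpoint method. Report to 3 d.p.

-0.406

ΔQ = 385.6 − 363.2 = 22.4; midpoint Q̄ = (363.2 + 385.6)/2 = 374.4.
ΔI = 89900 − 104220 = -14320; midpoint Ī = (104220 + 89900)/2 = 97060.
η = (ΔQ/Q̄) ÷ (ΔI/Ī) = (22.4/374.4) ÷ (-14320/97060) = -0.406.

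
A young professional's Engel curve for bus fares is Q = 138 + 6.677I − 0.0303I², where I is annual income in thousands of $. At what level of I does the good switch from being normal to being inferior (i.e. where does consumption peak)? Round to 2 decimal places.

dQ/dI = 6.677 − 0.0606I.
The good is inferior where dQ/dI < 0. Setting dQ/dI = 0 gives I = 6.677 / 0.0606 = 110.18.

110.18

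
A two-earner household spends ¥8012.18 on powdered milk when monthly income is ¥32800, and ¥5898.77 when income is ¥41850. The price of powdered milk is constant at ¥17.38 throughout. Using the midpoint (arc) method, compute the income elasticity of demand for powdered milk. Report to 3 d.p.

-1.253

With a constant price, Q₁ = 8012.18/17.38 = 461.000 and Q₂ = 5898.77/17.38 = 339.400 (equivalently, work directly with expenditure since P cancels).
Midpoint %ΔQ = (5898.77 − 8012.18)/6955.48 = -0.30385; midpoint %ΔI = (41850 − 32800)/37325 = 0.24246.
η = -0.30385 / 0.24246 = -1.253.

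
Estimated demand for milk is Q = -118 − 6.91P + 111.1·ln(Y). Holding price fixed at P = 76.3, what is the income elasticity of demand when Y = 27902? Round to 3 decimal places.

At P = 76.3, Y = 27902: Q = 492.037.
Holding P constant, ∂Q/∂Y = 111.1/Y = 0.00398179.
η_Y = (∂Q/∂Y)·(Y/Q) = 0.00398179 × (27902/492.037) = 0.226.

0.226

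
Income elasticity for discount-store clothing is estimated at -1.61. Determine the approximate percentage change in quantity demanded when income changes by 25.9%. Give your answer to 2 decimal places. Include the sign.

%ΔQ ≈ η × %ΔI = -1.61 × 25.9% = -41.70%.

-41.70%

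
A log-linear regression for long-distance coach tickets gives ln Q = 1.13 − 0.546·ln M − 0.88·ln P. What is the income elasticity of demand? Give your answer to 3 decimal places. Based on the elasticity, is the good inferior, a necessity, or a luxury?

In a log-linear demand, the coefficient on ln M is the income elasticity.
So η = -0.546.
η < 0 ⇒ inferior good.

-0.546 (inferior good)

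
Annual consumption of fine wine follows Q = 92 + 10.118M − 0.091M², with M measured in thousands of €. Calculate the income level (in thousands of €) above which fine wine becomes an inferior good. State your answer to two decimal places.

dQ/dM = 10.118 − 0.182M.
The good is inferior where dQ/dM < 0. Setting dQ/dM = 0 gives M = 10.118 / 0.182 = 55.59.

55.59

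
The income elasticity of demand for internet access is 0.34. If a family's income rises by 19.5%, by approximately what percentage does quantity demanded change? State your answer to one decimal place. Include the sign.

%ΔQ ≈ η × %ΔI = 0.34 × 19.5% = 6.6%.

6.6%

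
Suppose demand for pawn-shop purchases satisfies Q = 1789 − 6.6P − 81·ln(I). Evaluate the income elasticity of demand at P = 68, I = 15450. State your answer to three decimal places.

At P = 68, I = 15450: Q = 558.925.
Holding P constant, ∂Q/∂I = -81/I = -0.00524272.
η_I = (∂Q/∂I)·(I/Q) = -0.00524272 × (15450/558.925) = -0.145.

-0.145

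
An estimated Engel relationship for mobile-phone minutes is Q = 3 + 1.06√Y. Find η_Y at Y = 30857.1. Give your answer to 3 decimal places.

0.492

At Y = 30857.1: Q = 189.202.
dQ/dY = 1.06/(2√Y) = 0.00301716 at this income.
η = (dQ/dY)·(Y/Q) = 0.00301716 × (30857.1/189.202) = 0.492.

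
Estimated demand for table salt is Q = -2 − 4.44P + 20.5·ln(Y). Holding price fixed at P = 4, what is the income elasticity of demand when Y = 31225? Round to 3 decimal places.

At P = 4, Y = 31225: Q = 192.394.
Holding P constant, ∂Q/∂Y = 20.5/Y = 0.000656525.
η_Y = (∂Q/∂Y)·(Y/Q) = 0.000656525 × (31225/192.394) = 0.107.

0.107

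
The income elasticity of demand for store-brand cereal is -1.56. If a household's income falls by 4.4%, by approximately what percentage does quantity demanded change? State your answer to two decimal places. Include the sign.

6.86%

%ΔQ ≈ η × %ΔI = -1.56 × (-4.4%) = 6.86%.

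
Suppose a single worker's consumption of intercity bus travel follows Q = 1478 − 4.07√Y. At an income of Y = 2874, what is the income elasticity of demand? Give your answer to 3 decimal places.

-0.087

At Y = 2874: Q = 1259.809.
dQ/dY = -4.07/(2√Y) = -0.0379595 at this income.
η = (dQ/dY)·(Y/Q) = -0.0379595 × (2874/1259.809) = -0.087.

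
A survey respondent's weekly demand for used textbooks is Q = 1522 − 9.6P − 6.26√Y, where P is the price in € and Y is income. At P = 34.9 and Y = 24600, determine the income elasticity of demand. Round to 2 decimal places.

At P = 34.9, Y = 24600: Q = 205.117.
Holding P constant, ∂Q/∂Y = -6.26/(2√Y) = -0.0199562.
η_Y = (∂Q/∂Y)·(Y/Q) = -0.0199562 × (24600/205.117) = -2.39.

-2.39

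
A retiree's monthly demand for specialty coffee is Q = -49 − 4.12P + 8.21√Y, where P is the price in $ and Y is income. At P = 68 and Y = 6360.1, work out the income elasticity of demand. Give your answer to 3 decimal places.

At P = 68, Y = 6360.1: Q = 325.589.
Holding P constant, ∂Q/∂Y = 8.21/(2√Y) = 0.0514732.
η_Y = (∂Q/∂Y)·(Y/Q) = 0.0514732 × (6360.1/325.589) = 1.005.

1.005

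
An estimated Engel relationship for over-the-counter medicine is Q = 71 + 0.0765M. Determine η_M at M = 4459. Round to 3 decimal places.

At M = 4459: Q = 412.114.
dQ/dM = 0.0765.
η = (dQ/dM)·(M/Q) = 0.0765 × (4459/412.114) = 0.828.

0.828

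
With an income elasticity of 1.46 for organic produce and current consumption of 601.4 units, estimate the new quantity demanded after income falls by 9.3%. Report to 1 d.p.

%ΔQ ≈ η × %ΔI = 1.46 × (-9.3%) = -13.578%.
New Q ≈ 601.4 × (1 − 0.13578) = 519.7.

519.7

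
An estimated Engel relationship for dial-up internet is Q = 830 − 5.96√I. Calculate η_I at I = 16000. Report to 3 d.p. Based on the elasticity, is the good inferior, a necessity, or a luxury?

-4.952 (inferior good)

At I = 16000: Q = 76.113.
dQ/dI = -5.96/(2√I) = -0.023559 at this income.
η = (dQ/dI)·(I/Q) = -0.023559 × (16000/76.113) = -4.952.
Since η < 0, the good is an inferior good.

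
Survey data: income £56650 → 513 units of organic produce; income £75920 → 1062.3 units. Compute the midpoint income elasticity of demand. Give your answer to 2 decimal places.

2.40

ΔQ = 1062.3 − 513 = 549.3; midpoint Q̄ = (513 + 1062.3)/2 = 787.65.
ΔI = 75920 − 56650 = 19270; midpoint Ī = (56650 + 75920)/2 = 66285.
η = (ΔQ/Q̄) ÷ (ΔI/Ī) = (549.3/787.65) ÷ (19270/66285) = 2.40.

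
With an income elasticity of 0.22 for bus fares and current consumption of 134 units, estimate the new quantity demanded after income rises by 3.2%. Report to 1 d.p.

134.9

%ΔQ ≈ η × %ΔI = 0.22 × 3.2% = 0.704%.
New Q ≈ 134 × (1 + 0.00704) = 134.9.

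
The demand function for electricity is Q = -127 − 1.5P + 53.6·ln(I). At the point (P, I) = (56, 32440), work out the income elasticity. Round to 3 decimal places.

At P = 56, I = 32440: Q = 345.751.
Holding P constant, ∂Q/∂I = 53.6/I = 0.00165228.
η_I = (∂Q/∂I)·(I/Q) = 0.00165228 × (32440/345.751) = 0.155.

0.155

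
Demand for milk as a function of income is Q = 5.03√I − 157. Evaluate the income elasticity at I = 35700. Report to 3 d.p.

0.599

At I = 35700: Q = 793.391.
dQ/dI = 5.03/(2√I) = 0.0133108 at this income.
η = (dQ/dI)·(I/Q) = 0.0133108 × (35700/793.391) = 0.599.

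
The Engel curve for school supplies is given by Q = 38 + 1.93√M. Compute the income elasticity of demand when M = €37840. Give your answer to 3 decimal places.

0.454

At M = 37840: Q = 413.433.
dQ/dM = 1.93/(2√M) = 0.0049608 at this income.
η = (dQ/dM)·(M/Q) = 0.0049608 × (37840/413.433) = 0.454.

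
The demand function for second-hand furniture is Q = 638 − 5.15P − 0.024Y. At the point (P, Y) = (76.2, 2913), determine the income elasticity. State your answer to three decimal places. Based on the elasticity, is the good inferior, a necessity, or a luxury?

At P = 76.2, Y = 2913: Q = 175.658.
Holding P constant, ∂Q/∂Y = −0.024.
η_Y = (∂Q/∂Y)·(Y/Q) = -0.024 × (2913/175.658) = -0.398.
Since η < 0, this is an inferior good.

-0.398 (inferior good)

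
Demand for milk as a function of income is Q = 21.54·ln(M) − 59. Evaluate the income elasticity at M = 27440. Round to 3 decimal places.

0.134

At M = 27440: Q = 161.134.
dQ/dM = 21.54/M = 0.000784985 at this income.
η = (dQ/dM)·(M/Q) = 0.000784985 × (27440/161.134) = 0.134.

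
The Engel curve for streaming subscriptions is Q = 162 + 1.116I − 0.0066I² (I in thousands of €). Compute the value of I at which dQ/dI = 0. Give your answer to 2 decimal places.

84.55

dQ/dI = 1.116 − 0.0132I.
The good is inferior where dQ/dI < 0. Setting dQ/dI = 0 gives I = 1.116 / 0.0132 = 84.55.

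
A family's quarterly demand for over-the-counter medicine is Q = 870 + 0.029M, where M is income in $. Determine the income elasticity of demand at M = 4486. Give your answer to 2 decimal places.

0.13

At M = 4486: Q = 1000.094.
dQ/dM = 0.029.
η = (dQ/dM)·(M/Q) = 0.029 × (4486/1000.094) = 0.13.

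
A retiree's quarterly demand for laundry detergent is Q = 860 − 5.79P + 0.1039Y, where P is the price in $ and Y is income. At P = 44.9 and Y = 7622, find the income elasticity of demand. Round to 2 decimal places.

At P = 44.9, Y = 7622: Q = 1391.955.
Holding P constant, ∂Q/∂Y = 0.1039.
η_Y = (∂Q/∂Y)·(Y/Q) = 0.1039 × (7622/1391.955) = 0.57.

0.57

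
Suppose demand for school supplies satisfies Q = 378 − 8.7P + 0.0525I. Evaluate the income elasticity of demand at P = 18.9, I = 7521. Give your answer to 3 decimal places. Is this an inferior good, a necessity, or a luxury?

0.649 (necessity)

At P = 18.9, I = 7521: Q = 608.423.
Holding P constant, ∂Q/∂I = 0.0525.
η_I = (∂Q/∂I)·(I/Q) = 0.0525 × (7521/608.423) = 0.649.
Since 0 < η < 1, this is a necessity.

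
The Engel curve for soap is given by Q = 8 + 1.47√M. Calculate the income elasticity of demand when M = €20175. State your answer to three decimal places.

At M = 20175: Q = 216.797.
dQ/dM = 1.47/(2√M) = 0.00517465 at this income.
η = (dQ/dM)·(M/Q) = 0.00517465 × (20175/216.797) = 0.482.

0.482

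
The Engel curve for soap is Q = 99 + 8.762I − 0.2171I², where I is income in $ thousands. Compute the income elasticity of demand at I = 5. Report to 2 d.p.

At I = 5: Q = 137.3825.
dQ/dI = 8.762 − 0.4342I = 6.59100.
η = (dQ/dI)·(I/Q) = 6.59100 × (5/137.3825) = 0.24.

0.24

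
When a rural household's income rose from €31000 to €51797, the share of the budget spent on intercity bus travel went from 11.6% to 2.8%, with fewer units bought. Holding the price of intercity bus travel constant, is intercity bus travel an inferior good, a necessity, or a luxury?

Quantity demanded falls as income rises, so η < 0.

inferior good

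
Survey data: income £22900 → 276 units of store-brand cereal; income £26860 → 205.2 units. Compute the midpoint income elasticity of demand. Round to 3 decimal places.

-1.849

ΔQ = 205.2 − 276 = -70.8; midpoint Q̄ = (276 + 205.2)/2 = 240.6.
ΔI = 26860 − 22900 = 3960; midpoint Ī = (22900 + 26860)/2 = 24880.
η = (ΔQ/Q̄) ÷ (ΔI/Ī) = (-70.8/240.6) ÷ (3960/24880) = -1.849.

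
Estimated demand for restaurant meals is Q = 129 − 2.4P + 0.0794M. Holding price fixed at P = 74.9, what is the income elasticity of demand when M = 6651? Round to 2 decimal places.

1.11

At P = 74.9, M = 6651: Q = 477.329.
Holding P constant, ∂Q/∂M = 0.0794.
η_M = (∂Q/∂M)·(M/Q) = 0.0794 × (6651/477.329) = 1.11.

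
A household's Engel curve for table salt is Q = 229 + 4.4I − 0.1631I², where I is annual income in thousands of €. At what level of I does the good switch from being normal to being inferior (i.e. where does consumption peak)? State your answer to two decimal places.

13.49

dQ/dI = 4.4 − 0.3262I.
The good is inferior where dQ/dI < 0. Setting dQ/dI = 0 gives I = 4.4 / 0.3262 = 13.49.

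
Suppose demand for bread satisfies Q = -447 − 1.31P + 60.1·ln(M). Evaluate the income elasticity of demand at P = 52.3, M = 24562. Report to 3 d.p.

0.653

At P = 52.3, M = 24562: Q = 92.035.
Holding P constant, ∂Q/∂M = 60.1/M = 0.00244687.
η_M = (∂Q/∂M)·(M/Q) = 0.00244687 × (24562/92.035) = 0.653.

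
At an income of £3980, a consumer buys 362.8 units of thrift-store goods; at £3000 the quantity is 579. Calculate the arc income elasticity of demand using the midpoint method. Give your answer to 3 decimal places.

-1.635

ΔQ = 579 − 362.8 = 216.2; midpoint Q̄ = (362.8 + 579)/2 = 470.9.
ΔI = 3000 − 3980 = -980; midpoint Ī = (3980 + 3000)/2 = 3490.
η = (ΔQ/Q̄) ÷ (ΔI/Ī) = (216.2/470.9) ÷ (-980/3490) = -1.635.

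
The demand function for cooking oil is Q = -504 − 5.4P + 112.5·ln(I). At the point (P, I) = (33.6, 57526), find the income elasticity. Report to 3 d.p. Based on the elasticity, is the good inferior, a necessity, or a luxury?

0.205 (necessity)

At P = 33.6, I = 57526: Q = 547.559.
Holding P constant, ∂Q/∂I = 112.5/I = 0.00195564.
η_I = (∂Q/∂I)·(I/Q) = 0.00195564 × (57526/547.559) = 0.205.
Since 0 < η < 1, this is a necessity.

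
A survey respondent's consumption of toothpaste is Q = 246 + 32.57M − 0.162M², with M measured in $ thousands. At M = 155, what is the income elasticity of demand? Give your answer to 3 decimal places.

-1.951

At M = 155: Q = 1402.3000.
dQ/dM = 32.57 − 0.324M = -17.65000.
η = (dQ/dM)·(M/Q) = -17.65000 × (155/1402.3000) = -1.951.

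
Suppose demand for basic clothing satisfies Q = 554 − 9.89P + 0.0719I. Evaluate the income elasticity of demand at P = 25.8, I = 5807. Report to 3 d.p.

At P = 25.8, I = 5807: Q = 716.361.
Holding P constant, ∂Q/∂I = 0.0719.
η_I = (∂Q/∂I)·(I/Q) = 0.0719 × (5807/716.361) = 0.583.

0.583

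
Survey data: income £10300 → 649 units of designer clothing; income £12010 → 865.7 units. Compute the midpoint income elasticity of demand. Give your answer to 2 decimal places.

1.87

ΔQ = 865.7 − 649 = 216.7; midpoint Q̄ = (649 + 865.7)/2 = 757.35.
ΔI = 12010 − 10300 = 1710; midpoint Ī = (10300 + 12010)/2 = 11155.
η = (ΔQ/Q̄) ÷ (ΔI/Ī) = (216.7/757.35) ÷ (1710/11155) = 1.87.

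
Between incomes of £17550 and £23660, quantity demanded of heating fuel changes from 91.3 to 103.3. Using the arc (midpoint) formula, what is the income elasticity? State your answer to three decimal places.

ΔQ = 103.3 − 91.3 = 12; midpoint Q̄ = (91.3 + 103.3)/2 = 97.3.
ΔI = 23660 − 17550 = 6110; midpoint Ī = (17550 + 23660)/2 = 20605.
η = (ΔQ/Q̄) ÷ (ΔI/Ī) = (12/97.3) ÷ (6110/20605) = 0.416.

0.416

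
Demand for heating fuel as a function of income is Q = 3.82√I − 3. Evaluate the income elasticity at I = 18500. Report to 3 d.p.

0.503

At I = 18500: Q = 516.576.
dQ/dI = 3.82/(2√I) = 0.0140426 at this income.
η = (dQ/dI)·(I/Q) = 0.0140426 × (18500/516.576) = 0.503.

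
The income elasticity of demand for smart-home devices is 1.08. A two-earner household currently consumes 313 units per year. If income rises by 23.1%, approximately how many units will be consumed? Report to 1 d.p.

391.1

%ΔQ ≈ η × %ΔI = 1.08 × 23.1% = 24.948%.
New Q ≈ 313 × (1 + 0.24948) = 391.1.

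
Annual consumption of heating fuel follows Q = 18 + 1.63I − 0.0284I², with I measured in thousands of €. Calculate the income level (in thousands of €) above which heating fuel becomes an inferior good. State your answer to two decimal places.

dQ/dI = 1.63 − 0.0568I.
The good is inferior where dQ/dI < 0. Setting dQ/dI = 0 gives I = 1.63 / 0.0568 = 28.70.

28.70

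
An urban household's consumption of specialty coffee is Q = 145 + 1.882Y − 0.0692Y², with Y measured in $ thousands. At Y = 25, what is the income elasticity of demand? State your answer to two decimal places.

-0.27

At Y = 25: Q = 148.8000.
dQ/dY = 1.882 − 0.1384Y = -1.57800.
η = (dQ/dY)·(Y/Q) = -1.57800 × (25/148.8000) = -0.27.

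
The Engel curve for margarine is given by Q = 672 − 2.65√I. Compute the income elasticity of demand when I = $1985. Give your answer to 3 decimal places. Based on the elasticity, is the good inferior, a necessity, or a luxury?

At I = 1985: Q = 553.934.
dQ/dI = -2.65/(2√I) = -0.0297396 at this income.
η = (dQ/dI)·(I/Q) = -0.0297396 × (1985/553.934) = -0.107.
Since η < 0, the good is an inferior good.

-0.107 (inferior good)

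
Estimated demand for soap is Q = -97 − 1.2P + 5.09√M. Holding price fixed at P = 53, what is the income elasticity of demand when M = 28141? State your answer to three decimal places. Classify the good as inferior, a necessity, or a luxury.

0.616 (necessity)

At P = 53, M = 28141: Q = 693.262.
Holding P constant, ∂Q/∂M = 5.09/(2√M) = 0.0151711.
η_M = (∂Q/∂M)·(M/Q) = 0.0151711 × (28141/693.262) = 0.616.
Since 0 < η < 1, this is a necessity.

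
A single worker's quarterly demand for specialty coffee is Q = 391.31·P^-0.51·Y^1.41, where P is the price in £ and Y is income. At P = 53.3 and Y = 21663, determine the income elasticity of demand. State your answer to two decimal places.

For a multiplicative demand Q = A·P^α·Y^β, the income elasticity is β everywhere.
Here β = 1.41, so η = 1.41.

1.41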